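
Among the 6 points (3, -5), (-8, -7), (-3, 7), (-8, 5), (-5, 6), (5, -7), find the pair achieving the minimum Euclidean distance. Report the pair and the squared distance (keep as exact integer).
Pair = ((-3, 7), (-5, 6)); squared distance = 5

Compute all C(6, 2) = 15 pairwise squared distances (x_i − x_j)² + (y_i − y_j)². The minimum is 5, attained by the pair ((-3, 7), (-5, 6)).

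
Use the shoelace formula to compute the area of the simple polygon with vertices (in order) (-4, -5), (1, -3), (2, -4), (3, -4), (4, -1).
Area = 6

Shoelace formula: Area = (1/2) |Σ_i (x_i · y_{i+1} − x_{i+1} · y_i)| (indices mod n). Compute each cross term:
  (-4)(-3) − (1)(-5) = 17
  (1)(-4) − (2)(-3) = 2
  (2)(-4) − (3)(-4) = 4
  (3)(-1) − (4)(-4) = 13
  (4)(-5) − (-4)(-1) = -24
Sum = 12, so (signed) Area = 12/2 = 6, |Area| = 6.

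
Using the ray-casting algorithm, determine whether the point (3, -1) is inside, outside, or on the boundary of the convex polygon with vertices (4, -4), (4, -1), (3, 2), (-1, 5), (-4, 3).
The point (3, -1) lies strictly inside the polygon

Cast a horizontal ray to the right from the query point and count how many polygon edges it crosses (each edge strictly once or zero times, handled with the usual half-open convention). 
Parity of crossings → odd ⇒ inside.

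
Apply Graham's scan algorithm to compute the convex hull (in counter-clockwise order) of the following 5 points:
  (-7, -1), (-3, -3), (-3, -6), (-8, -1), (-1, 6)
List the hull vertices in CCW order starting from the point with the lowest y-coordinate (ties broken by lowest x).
Hull (CCW) = [(-3, -6), (-1, 6), (-8, -1)]

Graham scan procedure:
  1. Find the pivot p₀ = point with lowest y (tie → lowest x): (-3, -6).
  2. Sort the remaining points by polar angle around p₀.
  3. Walk through sorted points, maintaining a stack; pop the top while the last three entries make a non-left turn (cross product ≤ 0).
  4. Final stack is the convex hull in CCW order: (-3, -6), (-1, 6), (-8, -1).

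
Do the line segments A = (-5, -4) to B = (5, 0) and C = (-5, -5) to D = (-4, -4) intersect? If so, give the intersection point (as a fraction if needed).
No (intersection of containing lines falls outside at least one segment)

Parametrize and solve: t = 1/6, s = 5/3. At least one of these is outside [0, 1], so the segments do not intersect.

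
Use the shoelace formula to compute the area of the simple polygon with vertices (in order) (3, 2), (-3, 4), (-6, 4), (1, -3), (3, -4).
Area = 67/2

Shoelace formula: Area = (1/2) |Σ_i (x_i · y_{i+1} − x_{i+1} · y_i)| (indices mod n). Compute each cross term:
  (3)(4) − (-3)(2) = 18
  (-3)(4) − (-6)(4) = 12
  (-6)(-3) − (1)(4) = 14
  (1)(-4) − (3)(-3) = 5
  (3)(2) − (3)(-4) = 18
Sum = 67, so (signed) Area = 67/2 = 67/2, |Area| = 67/2.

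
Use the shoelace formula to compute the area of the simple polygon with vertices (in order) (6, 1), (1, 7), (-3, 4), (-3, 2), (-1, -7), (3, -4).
Area = 147/2

Shoelace formula: Area = (1/2) |Σ_i (x_i · y_{i+1} − x_{i+1} · y_i)| (indices mod n). Compute each cross term:
  (6)(7) − (1)(1) = 41
  (1)(4) − (-3)(7) = 25
  (-3)(2) − (-3)(4) = 6
  (-3)(-7) − (-1)(2) = 23
  (-1)(-4) − (3)(-7) = 25
  (3)(1) − (6)(-4) = 27
Sum = 147, so (signed) Area = 147/2 = 147/2, |Area| = 147/2.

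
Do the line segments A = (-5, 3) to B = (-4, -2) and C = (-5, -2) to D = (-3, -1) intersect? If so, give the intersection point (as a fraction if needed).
Yes; intersection at (-45/11, -17/11) (t = 10/11 on AB, s = 5/11 on CD)

Parametrize AB as A + t(B − A) = (-5 + 1 t, 3 + -5 t) and CD as C + s(D − C) = (-5 + 2 s, -2 + 1 s). Solve the linear system for (t, s). Determinant = -11 ≠ 0, so a unique intersection of the containing lines exists. Solution: t = 10/11, s = 5/11 — both in [0, 1], so the segments cross. Intersection point: (-45/11, -17/11).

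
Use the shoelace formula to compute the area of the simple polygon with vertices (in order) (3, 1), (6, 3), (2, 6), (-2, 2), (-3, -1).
Area = 57/2

Shoelace formula: Area = (1/2) |Σ_i (x_i · y_{i+1} − x_{i+1} · y_i)| (indices mod n). Compute each cross term:
  (3)(3) − (6)(1) = 3
  (6)(6) − (2)(3) = 30
  (2)(2) − (-2)(6) = 16
  (-2)(-1) − (-3)(2) = 8
  (-3)(1) − (3)(-1) = 0
Sum = 57, so (signed) Area = 57/2 = 57/2, |Area| = 57/2.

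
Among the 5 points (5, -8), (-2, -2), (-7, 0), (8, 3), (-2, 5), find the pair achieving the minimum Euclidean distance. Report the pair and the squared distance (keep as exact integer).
Pair = ((-2, -2), (-7, 0)); squared distance = 29

Compute all C(5, 2) = 10 pairwise squared distances (x_i − x_j)² + (y_i − y_j)². The minimum is 29, attained by the pair ((-2, -2), (-7, 0)).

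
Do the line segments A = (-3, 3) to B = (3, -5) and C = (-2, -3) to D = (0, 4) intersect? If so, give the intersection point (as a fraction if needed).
Yes; intersection at (-30/29, 11/29) (t = 19/58 on AB, s = 14/29 on CD)

Parametrize AB as A + t(B − A) = (-3 + 6 t, 3 + -8 t) and CD as C + s(D − C) = (-2 + 2 s, -3 + 7 s). Solve the linear system for (t, s). Determinant = -58 ≠ 0, so a unique intersection of the containing lines exists. Solution: t = 19/58, s = 14/29 — both in [0, 1], so the segments cross. Intersection point: (-30/29, 11/29).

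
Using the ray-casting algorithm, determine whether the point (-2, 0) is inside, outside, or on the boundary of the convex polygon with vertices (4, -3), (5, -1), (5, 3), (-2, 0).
The point (-2, 0) lies on the polygon boundary

Boundary check: the query satisfies the collinearity and bounding-box conditions for some polygon edge, so it lies exactly on the boundary.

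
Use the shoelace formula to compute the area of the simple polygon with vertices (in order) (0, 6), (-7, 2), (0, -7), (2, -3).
Area = 117/2

Shoelace formula: Area = (1/2) |Σ_i (x_i · y_{i+1} − x_{i+1} · y_i)| (indices mod n). Compute each cross term:
  (0)(2) − (-7)(6) = 42
  (-7)(-7) − (0)(2) = 49
  (0)(-3) − (2)(-7) = 14
  (2)(6) − (0)(-3) = 12
Sum = 117, so (signed) Area = 117/2 = 117/2, |Area| = 117/2.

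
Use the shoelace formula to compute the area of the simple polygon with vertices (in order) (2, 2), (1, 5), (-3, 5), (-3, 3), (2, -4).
Area = 26

Shoelace formula: Area = (1/2) |Σ_i (x_i · y_{i+1} − x_{i+1} · y_i)| (indices mod n). Compute each cross term:
  (2)(5) − (1)(2) = 8
  (1)(5) − (-3)(5) = 20
  (-3)(3) − (-3)(5) = 6
  (-3)(-4) − (2)(3) = 6
  (2)(2) − (2)(-4) = 12
Sum = 52, so (signed) Area = 52/2 = 26, |Area| = 26.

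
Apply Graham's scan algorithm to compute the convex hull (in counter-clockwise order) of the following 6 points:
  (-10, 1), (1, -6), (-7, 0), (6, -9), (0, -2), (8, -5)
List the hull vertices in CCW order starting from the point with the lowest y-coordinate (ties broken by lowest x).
Hull (CCW) = [(6, -9), (8, -5), (0, -2), (-10, 1), (1, -6)]

Graham scan procedure:
  1. Find the pivot p₀ = point with lowest y (tie → lowest x): (6, -9).
  2. Sort the remaining points by polar angle around p₀.
  3. Walk through sorted points, maintaining a stack; pop the top while the last three entries make a non-left turn (cross product ≤ 0).
  4. Final stack is the convex hull in CCW order: (6, -9), (8, -5), (0, -2), (-10, 1), (1, -6).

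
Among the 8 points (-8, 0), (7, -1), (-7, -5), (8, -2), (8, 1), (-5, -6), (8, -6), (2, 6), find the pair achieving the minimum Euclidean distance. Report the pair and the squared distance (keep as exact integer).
Pair = ((7, -1), (8, -2)); squared distance = 2

Compute all C(8, 2) = 28 pairwise squared distances (x_i − x_j)² + (y_i − y_j)². The minimum is 2, attained by the pair ((7, -1), (8, -2)).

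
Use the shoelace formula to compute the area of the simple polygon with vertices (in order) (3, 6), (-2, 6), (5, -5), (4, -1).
Area = 26

Shoelace formula: Area = (1/2) |Σ_i (x_i · y_{i+1} − x_{i+1} · y_i)| (indices mod n). Compute each cross term:
  (3)(6) − (-2)(6) = 30
  (-2)(-5) − (5)(6) = -20
  (5)(-1) − (4)(-5) = 15
  (4)(6) − (3)(-1) = 27
Sum = 52, so (signed) Area = 52/2 = 26, |Area| = 26.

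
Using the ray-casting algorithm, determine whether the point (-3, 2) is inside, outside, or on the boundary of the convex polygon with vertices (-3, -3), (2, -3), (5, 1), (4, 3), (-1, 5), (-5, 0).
The point (-3, 2) lies strictly inside the polygon

Cast a horizontal ray to the right from the query point and count how many polygon edges it crosses (each edge strictly once or zero times, handled with the usual half-open convention). 
Parity of crossings → odd ⇒ inside.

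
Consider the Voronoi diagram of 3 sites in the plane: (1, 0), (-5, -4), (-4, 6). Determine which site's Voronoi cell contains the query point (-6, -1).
Nearest site = (-5, -4)

The Voronoi cell of site s contains exactly those query points closer to s than to any other site. Compute squared distances from q = (-6, -1) to each site:
  (-5 − -6)² + (-4 − -1)² = 10
  (1 − -6)² + (0 − -1)² = 50
  (-4 − -6)² + (6 − -1)² = 53
Minimum is attained by (-5, -4), so q lies in its Voronoi cell.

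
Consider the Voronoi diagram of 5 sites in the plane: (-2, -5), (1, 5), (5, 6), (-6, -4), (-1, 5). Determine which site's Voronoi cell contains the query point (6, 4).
Nearest site = (5, 6)

The Voronoi cell of site s contains exactly those query points closer to s than to any other site. Compute squared distances from q = (6, 4) to each site:
  (5 − 6)² + (6 − 4)² = 5
  (1 − 6)² + (5 − 4)² = 26
  (-1 − 6)² + (5 − 4)² = 50
  (-2 − 6)² + (-5 − 4)² = 145
  (-6 − 6)² + (-4 − 4)² = 208
Minimum is attained by (5, 6), so q lies in its Voronoi cell.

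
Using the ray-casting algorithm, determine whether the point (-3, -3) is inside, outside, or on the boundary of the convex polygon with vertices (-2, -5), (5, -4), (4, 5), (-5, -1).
The point (-3, -3) lies strictly inside the polygon

Cast a horizontal ray to the right from the query point and count how many polygon edges it crosses (each edge strictly once or zero times, handled with the usual half-open convention). 
Parity of crossings → odd ⇒ inside.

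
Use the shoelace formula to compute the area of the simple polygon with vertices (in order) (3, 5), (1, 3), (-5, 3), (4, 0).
Area = 15

Shoelace formula: Area = (1/2) |Σ_i (x_i · y_{i+1} − x_{i+1} · y_i)| (indices mod n). Compute each cross term:
  (3)(3) − (1)(5) = 4
  (1)(3) − (-5)(3) = 18
  (-5)(0) − (4)(3) = -12
  (4)(5) − (3)(0) = 20
Sum = 30, so (signed) Area = 30/2 = 15, |Area| = 15.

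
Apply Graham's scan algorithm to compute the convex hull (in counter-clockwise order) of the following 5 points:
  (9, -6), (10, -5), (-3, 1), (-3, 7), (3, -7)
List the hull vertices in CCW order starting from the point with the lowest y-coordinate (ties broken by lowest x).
Hull (CCW) = [(3, -7), (9, -6), (10, -5), (-3, 7), (-3, 1)]

Graham scan procedure:
  1. Find the pivot p₀ = point with lowest y (tie → lowest x): (3, -7).
  2. Sort the remaining points by polar angle around p₀.
  3. Walk through sorted points, maintaining a stack; pop the top while the last three entries make a non-left turn (cross product ≤ 0).
  4. Final stack is the convex hull in CCW order: (3, -7), (9, -6), (10, -5), (-3, 7), (-3, 1).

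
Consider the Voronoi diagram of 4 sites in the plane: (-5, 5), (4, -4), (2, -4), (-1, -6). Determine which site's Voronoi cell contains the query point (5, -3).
Nearest site = (4, -4)

The Voronoi cell of site s contains exactly those query points closer to s than to any other site. Compute squared distances from q = (5, -3) to each site:
  (4 − 5)² + (-4 − -3)² = 2
  (2 − 5)² + (-4 − -3)² = 10
  (-1 − 5)² + (-6 − -3)² = 45
  (-5 − 5)² + (5 − -3)² = 164
Minimum is attained by (4, -4), so q lies in its Voronoi cell.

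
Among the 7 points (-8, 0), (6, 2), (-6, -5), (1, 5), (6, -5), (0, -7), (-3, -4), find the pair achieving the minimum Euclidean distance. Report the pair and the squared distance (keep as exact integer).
Pair = ((-6, -5), (-3, -4)); squared distance = 10

Compute all C(7, 2) = 21 pairwise squared distances (x_i − x_j)² + (y_i − y_j)². The minimum is 10, attained by the pair ((-6, -5), (-3, -4)).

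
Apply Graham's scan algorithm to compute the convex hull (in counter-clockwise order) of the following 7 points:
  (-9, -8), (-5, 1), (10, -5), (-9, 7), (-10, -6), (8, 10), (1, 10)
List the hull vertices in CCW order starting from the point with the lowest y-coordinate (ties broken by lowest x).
Hull (CCW) = [(-9, -8), (10, -5), (8, 10), (1, 10), (-9, 7), (-10, -6)]

Graham scan procedure:
  1. Find the pivot p₀ = point with lowest y (tie → lowest x): (-9, -8).
  2. Sort the remaining points by polar angle around p₀.
  3. Walk through sorted points, maintaining a stack; pop the top while the last three entries make a non-left turn (cross product ≤ 0).
  4. Final stack is the convex hull in CCW order: (-9, -8), (10, -5), (8, 10), (1, 10), (-9, 7), (-10, -6).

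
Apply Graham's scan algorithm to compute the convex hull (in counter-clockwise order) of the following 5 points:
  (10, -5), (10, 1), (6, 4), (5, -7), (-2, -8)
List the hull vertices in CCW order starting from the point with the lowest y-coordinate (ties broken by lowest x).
Hull (CCW) = [(-2, -8), (5, -7), (10, -5), (10, 1), (6, 4)]

Graham scan procedure:
  1. Find the pivot p₀ = point with lowest y (tie → lowest x): (-2, -8).
  2. Sort the remaining points by polar angle around p₀.
  3. Walk through sorted points, maintaining a stack; pop the top while the last three entries make a non-left turn (cross product ≤ 0).
  4. Final stack is the convex hull in CCW order: (-2, -8), (5, -7), (10, -5), (10, 1), (6, 4).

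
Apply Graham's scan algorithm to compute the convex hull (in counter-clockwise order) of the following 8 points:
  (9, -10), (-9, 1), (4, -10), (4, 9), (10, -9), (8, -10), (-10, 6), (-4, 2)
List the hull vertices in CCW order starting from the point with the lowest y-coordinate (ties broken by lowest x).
Hull (CCW) = [(4, -10), (9, -10), (10, -9), (4, 9), (-10, 6), (-9, 1)]

Graham scan procedure:
  1. Find the pivot p₀ = point with lowest y (tie → lowest x): (4, -10).
  2. Sort the remaining points by polar angle around p₀.
  3. Walk through sorted points, maintaining a stack; pop the top while the last three entries make a non-left turn (cross product ≤ 0).
  4. Final stack is the convex hull in CCW order: (4, -10), (9, -10), (10, -9), (4, 9), (-10, 6), (-9, 1).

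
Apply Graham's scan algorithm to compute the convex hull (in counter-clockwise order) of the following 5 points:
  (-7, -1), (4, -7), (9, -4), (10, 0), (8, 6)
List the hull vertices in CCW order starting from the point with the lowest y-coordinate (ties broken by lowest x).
Hull (CCW) = [(4, -7), (9, -4), (10, 0), (8, 6), (-7, -1)]

Graham scan procedure:
  1. Find the pivot p₀ = point with lowest y (tie → lowest x): (4, -7).
  2. Sort the remaining points by polar angle around p₀.
  3. Walk through sorted points, maintaining a stack; pop the top while the last three entries make a non-left turn (cross product ≤ 0).
  4. Final stack is the convex hull in CCW order: (4, -7), (9, -4), (10, 0), (8, 6), (-7, -1).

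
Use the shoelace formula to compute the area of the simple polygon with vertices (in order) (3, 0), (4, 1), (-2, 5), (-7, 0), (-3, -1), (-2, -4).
Area = 89/2

Shoelace formula: Area = (1/2) |Σ_i (x_i · y_{i+1} − x_{i+1} · y_i)| (indices mod n). Compute each cross term:
  (3)(1) − (4)(0) = 3
  (4)(5) − (-2)(1) = 22
  (-2)(0) − (-7)(5) = 35
  (-7)(-1) − (-3)(0) = 7
  (-3)(-4) − (-2)(-1) = 10
  (-2)(0) − (3)(-4) = 12
Sum = 89, so (signed) Area = 89/2 = 89/2, |Area| = 89/2.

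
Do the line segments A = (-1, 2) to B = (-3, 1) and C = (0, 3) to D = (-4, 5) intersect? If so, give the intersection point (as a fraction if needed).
No (intersection of containing lines falls outside at least one segment)

Parametrize and solve: t = -3/4, s = -1/8. At least one of these is outside [0, 1], so the segments do not intersect.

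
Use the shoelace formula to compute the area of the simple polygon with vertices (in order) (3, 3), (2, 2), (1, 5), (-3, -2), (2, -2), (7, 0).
Area = 33

Shoelace formula: Area = (1/2) |Σ_i (x_i · y_{i+1} − x_{i+1} · y_i)| (indices mod n). Compute each cross term:
  (3)(2) − (2)(3) = 0
  (2)(5) − (1)(2) = 8
  (1)(-2) − (-3)(5) = 13
  (-3)(-2) − (2)(-2) = 10
  (2)(0) − (7)(-2) = 14
  (7)(3) − (3)(0) = 21
Sum = 66, so (signed) Area = 66/2 = 33, |Area| = 33.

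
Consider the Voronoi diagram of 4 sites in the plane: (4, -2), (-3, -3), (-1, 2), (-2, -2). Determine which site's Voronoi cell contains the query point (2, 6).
Nearest site = (-1, 2)

The Voronoi cell of site s contains exactly those query points closer to s than to any other site. Compute squared distances from q = (2, 6) to each site:
  (-1 − 2)² + (2 − 6)² = 25
  (4 − 2)² + (-2 − 6)² = 68
  (-2 − 2)² + (-2 − 6)² = 80
  (-3 − 2)² + (-3 − 6)² = 106
Minimum is attained by (-1, 2), so q lies in its Voronoi cell.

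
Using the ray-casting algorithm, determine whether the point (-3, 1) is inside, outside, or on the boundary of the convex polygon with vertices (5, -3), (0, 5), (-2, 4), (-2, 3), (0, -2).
The point (-3, 1) lies strictly outside the polygon

Cast a horizontal ray to the right from the query point and count how many polygon edges it crosses (each edge strictly once or zero times, handled with the usual half-open convention). 
Parity of crossings → even ⇒ outside.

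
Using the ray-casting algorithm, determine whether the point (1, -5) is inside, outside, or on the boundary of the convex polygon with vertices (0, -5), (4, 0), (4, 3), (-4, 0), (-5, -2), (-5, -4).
The point (1, -5) lies strictly outside the polygon

Cast a horizontal ray to the right from the query point and count how many polygon edges it crosses (each edge strictly once or zero times, handled with the usual half-open convention). 
Parity of crossings → even ⇒ outside.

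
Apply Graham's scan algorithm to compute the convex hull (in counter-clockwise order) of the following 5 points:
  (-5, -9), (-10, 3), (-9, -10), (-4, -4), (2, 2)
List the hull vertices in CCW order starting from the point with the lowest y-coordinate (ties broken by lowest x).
Hull (CCW) = [(-9, -10), (-5, -9), (2, 2), (-10, 3)]

Graham scan procedure:
  1. Find the pivot p₀ = point with lowest y (tie → lowest x): (-9, -10).
  2. Sort the remaining points by polar angle around p₀.
  3. Walk through sorted points, maintaining a stack; pop the top while the last three entries make a non-left turn (cross product ≤ 0).
  4. Final stack is the convex hull in CCW order: (-9, -10), (-5, -9), (2, 2), (-10, 3).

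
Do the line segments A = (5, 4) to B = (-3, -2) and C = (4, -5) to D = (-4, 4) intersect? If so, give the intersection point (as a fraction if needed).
Yes; intersection at (-2/5, -1/20) (t = 27/40 on AB, s = 11/20 on CD)

Parametrize AB as A + t(B − A) = (5 + -8 t, 4 + -6 t) and CD as C + s(D − C) = (4 + -8 s, -5 + 9 s). Solve the linear system for (t, s). Determinant = 120 ≠ 0, so a unique intersection of the containing lines exists. Solution: t = 27/40, s = 11/20 — both in [0, 1], so the segments cross. Intersection point: (-2/5, -1/20).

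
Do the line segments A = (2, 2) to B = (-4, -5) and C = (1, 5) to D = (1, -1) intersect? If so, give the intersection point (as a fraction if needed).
Yes; intersection at (1, 5/6) (t = 1/6 on AB, s = 25/36 on CD)

Parametrize AB as A + t(B − A) = (2 + -6 t, 2 + -7 t) and CD as C + s(D − C) = (1 + 0 s, 5 + -6 s). Solve the linear system for (t, s). Determinant = -36 ≠ 0, so a unique intersection of the containing lines exists. Solution: t = 1/6, s = 25/36 — both in [0, 1], so the segments cross. Intersection point: (1, 5/6).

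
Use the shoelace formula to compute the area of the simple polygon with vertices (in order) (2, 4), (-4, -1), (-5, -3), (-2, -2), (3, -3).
Area = 55/2

Shoelace formula: Area = (1/2) |Σ_i (x_i · y_{i+1} − x_{i+1} · y_i)| (indices mod n). Compute each cross term:
  (2)(-1) − (-4)(4) = 14
  (-4)(-3) − (-5)(-1) = 7
  (-5)(-2) − (-2)(-3) = 4
  (-2)(-3) − (3)(-2) = 12
  (3)(4) − (2)(-3) = 18
Sum = 55, so (signed) Area = 55/2 = 55/2, |Area| = 55/2.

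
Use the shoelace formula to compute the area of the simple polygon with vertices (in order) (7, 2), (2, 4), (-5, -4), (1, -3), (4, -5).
Area = 105/2

Shoelace formula: Area = (1/2) |Σ_i (x_i · y_{i+1} − x_{i+1} · y_i)| (indices mod n). Compute each cross term:
  (7)(4) − (2)(2) = 24
  (2)(-4) − (-5)(4) = 12
  (-5)(-3) − (1)(-4) = 19
  (1)(-5) − (4)(-3) = 7
  (4)(2) − (7)(-5) = 43
Sum = 105, so (signed) Area = 105/2 = 105/2, |Area| = 105/2.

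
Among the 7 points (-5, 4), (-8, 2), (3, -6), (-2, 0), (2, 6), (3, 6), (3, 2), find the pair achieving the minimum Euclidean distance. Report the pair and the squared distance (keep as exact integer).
Pair = ((2, 6), (3, 6)); squared distance = 1

Compute all C(7, 2) = 21 pairwise squared distances (x_i − x_j)² + (y_i − y_j)². The minimum is 1, attained by the pair ((2, 6), (3, 6)).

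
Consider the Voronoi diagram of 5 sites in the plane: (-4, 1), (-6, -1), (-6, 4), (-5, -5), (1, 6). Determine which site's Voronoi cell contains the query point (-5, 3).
Nearest site = (-6, 4)

The Voronoi cell of site s contains exactly those query points closer to s than to any other site. Compute squared distances from q = (-5, 3) to each site:
  (-6 − -5)² + (4 − 3)² = 2
  (-4 − -5)² + (1 − 3)² = 5
  (-6 − -5)² + (-1 − 3)² = 17
  (1 − -5)² + (6 − 3)² = 45
  (-5 − -5)² + (-5 − 3)² = 64
Minimum is attained by (-6, 4), so q lies in its Voronoi cell.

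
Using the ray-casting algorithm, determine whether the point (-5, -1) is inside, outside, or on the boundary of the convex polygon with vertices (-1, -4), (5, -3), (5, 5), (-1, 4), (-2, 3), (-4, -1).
The point (-5, -1) lies strictly outside the polygon

Cast a horizontal ray to the right from the query point and count how many polygon edges it crosses (each edge strictly once or zero times, handled with the usual half-open convention). 
Parity of crossings → even ⇒ outside.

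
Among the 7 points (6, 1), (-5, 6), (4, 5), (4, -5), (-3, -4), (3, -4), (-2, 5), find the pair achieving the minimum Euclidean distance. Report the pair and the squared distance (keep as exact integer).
Pair = ((4, -5), (3, -4)); squared distance = 2

Compute all C(7, 2) = 21 pairwise squared distances (x_i − x_j)² + (y_i − y_j)². The minimum is 2, attained by the pair ((4, -5), (3, -4)).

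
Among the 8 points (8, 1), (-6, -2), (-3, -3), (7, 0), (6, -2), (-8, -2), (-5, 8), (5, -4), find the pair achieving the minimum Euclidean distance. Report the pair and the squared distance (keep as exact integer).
Pair = ((8, 1), (7, 0)); squared distance = 2

Compute all C(8, 2) = 28 pairwise squared distances (x_i − x_j)² + (y_i − y_j)². The minimum is 2, attained by the pair ((8, 1), (7, 0)).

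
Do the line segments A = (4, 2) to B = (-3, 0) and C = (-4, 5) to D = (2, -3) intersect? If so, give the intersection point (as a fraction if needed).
Yes; intersection at (-25/34, 11/17) (t = 23/34 on AB, s = 37/68 on CD)

Parametrize AB as A + t(B − A) = (4 + -7 t, 2 + -2 t) and CD as C + s(D − C) = (-4 + 6 s, 5 + -8 s). Solve the linear system for (t, s). Determinant = -68 ≠ 0, so a unique intersection of the containing lines exists. Solution: t = 23/34, s = 37/68 — both in [0, 1], so the segments cross. Intersection point: (-25/34, 11/17).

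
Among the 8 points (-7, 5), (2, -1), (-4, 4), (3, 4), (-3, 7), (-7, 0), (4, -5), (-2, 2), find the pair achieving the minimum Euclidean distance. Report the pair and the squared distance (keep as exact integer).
Pair = ((-4, 4), (-2, 2)); squared distance = 8

Compute all C(8, 2) = 28 pairwise squared distances (x_i − x_j)² + (y_i − y_j)². The minimum is 8, attained by the pair ((-4, 4), (-2, 2)).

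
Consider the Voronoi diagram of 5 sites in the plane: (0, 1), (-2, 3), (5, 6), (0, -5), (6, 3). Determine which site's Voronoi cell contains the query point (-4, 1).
Nearest site = (-2, 3)

The Voronoi cell of site s contains exactly those query points closer to s than to any other site. Compute squared distances from q = (-4, 1) to each site:
  (-2 − -4)² + (3 − 1)² = 8
  (0 − -4)² + (1 − 1)² = 16
  (0 − -4)² + (-5 − 1)² = 52
  (6 − -4)² + (3 − 1)² = 104
  (5 − -4)² + (6 − 1)² = 106
Minimum is attained by (-2, 3), so q lies in its Voronoi cell.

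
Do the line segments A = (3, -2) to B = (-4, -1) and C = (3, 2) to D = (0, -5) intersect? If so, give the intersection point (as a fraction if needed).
Yes; intersection at (18/13, -23/13) (t = 3/13 on AB, s = 7/13 on CD)

Parametrize AB as A + t(B − A) = (3 + -7 t, -2 + 1 t) and CD as C + s(D − C) = (3 + -3 s, 2 + -7 s). Solve the linear system for (t, s). Determinant = -52 ≠ 0, so a unique intersection of the containing lines exists. Solution: t = 3/13, s = 7/13 — both in [0, 1], so the segments cross. Intersection point: (18/13, -23/13).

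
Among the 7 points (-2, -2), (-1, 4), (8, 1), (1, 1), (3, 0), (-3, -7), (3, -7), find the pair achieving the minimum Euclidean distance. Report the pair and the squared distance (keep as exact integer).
Pair = ((1, 1), (3, 0)); squared distance = 5

Compute all C(7, 2) = 21 pairwise squared distances (x_i − x_j)² + (y_i − y_j)². The minimum is 5, attained by the pair ((1, 1), (3, 0)).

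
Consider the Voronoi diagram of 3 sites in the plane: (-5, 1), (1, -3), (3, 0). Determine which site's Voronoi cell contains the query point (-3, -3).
Nearest site = (1, -3)

The Voronoi cell of site s contains exactly those query points closer to s than to any other site. Compute squared distances from q = (-3, -3) to each site:
  (1 − -3)² + (-3 − -3)² = 16
  (-5 − -3)² + (1 − -3)² = 20
  (3 − -3)² + (0 − -3)² = 45
Minimum is attained by (1, -3), so q lies in its Voronoi cell.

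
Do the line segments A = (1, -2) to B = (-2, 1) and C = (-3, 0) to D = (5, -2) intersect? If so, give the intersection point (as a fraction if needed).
Yes; intersection at (-1/3, -2/3) (t = 4/9 on AB, s = 1/3 on CD)

Parametrize AB as A + t(B − A) = (1 + -3 t, -2 + 3 t) and CD as C + s(D − C) = (-3 + 8 s, 0 + -2 s). Solve the linear system for (t, s). Determinant = 18 ≠ 0, so a unique intersection of the containing lines exists. Solution: t = 4/9, s = 1/3 — both in [0, 1], so the segments cross. Intersection point: (-1/3, -2/3).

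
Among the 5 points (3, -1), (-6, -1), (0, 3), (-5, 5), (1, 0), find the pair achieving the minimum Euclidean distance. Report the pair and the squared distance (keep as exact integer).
Pair = ((3, -1), (1, 0)); squared distance = 5

Compute all C(5, 2) = 10 pairwise squared distances (x_i − x_j)² + (y_i − y_j)². The minimum is 5, attained by the pair ((3, -1), (1, 0)).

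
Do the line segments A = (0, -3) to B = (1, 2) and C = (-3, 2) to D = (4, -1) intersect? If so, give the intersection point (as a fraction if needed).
Yes; intersection at (13/19, 8/19) (t = 13/19 on AB, s = 10/19 on CD)

Parametrize AB as A + t(B − A) = (0 + 1 t, -3 + 5 t) and CD as C + s(D − C) = (-3 + 7 s, 2 + -3 s). Solve the linear system for (t, s). Determinant = 38 ≠ 0, so a unique intersection of the containing lines exists. Solution: t = 13/19, s = 10/19 — both in [0, 1], so the segments cross. Intersection point: (13/19, 8/19).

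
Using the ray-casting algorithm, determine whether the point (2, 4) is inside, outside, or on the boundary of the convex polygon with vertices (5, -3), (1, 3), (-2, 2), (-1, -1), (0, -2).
The point (2, 4) lies strictly outside the polygon

Cast a horizontal ray to the right from the query point and count how many polygon edges it crosses (each edge strictly once or zero times, handled with the usual half-open convention). 
Parity of crossings → even ⇒ outside.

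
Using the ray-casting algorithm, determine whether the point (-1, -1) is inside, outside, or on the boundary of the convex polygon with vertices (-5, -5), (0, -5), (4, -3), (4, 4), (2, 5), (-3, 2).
The point (-1, -1) lies strictly inside the polygon

Cast a horizontal ray to the right from the query point and count how many polygon edges it crosses (each edge strictly once or zero times, handled with the usual half-open convention). 
Parity of crossings → odd ⇒ inside.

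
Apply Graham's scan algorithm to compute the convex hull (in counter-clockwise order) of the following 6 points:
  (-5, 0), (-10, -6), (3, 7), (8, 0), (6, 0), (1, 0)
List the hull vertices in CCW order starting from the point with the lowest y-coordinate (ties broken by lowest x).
Hull (CCW) = [(-10, -6), (8, 0), (3, 7), (-5, 0)]

Graham scan procedure:
  1. Find the pivot p₀ = point with lowest y (tie → lowest x): (-10, -6).
  2. Sort the remaining points by polar angle around p₀.
  3. Walk through sorted points, maintaining a stack; pop the top while the last three entries make a non-left turn (cross product ≤ 0).
  4. Final stack is the convex hull in CCW order: (-10, -6), (8, 0), (3, 7), (-5, 0).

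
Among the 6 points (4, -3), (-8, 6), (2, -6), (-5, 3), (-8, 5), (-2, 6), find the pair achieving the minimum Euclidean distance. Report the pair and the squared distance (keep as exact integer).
Pair = ((-8, 6), (-8, 5)); squared distance = 1

Compute all C(6, 2) = 15 pairwise squared distances (x_i − x_j)² + (y_i − y_j)². The minimum is 1, attained by the pair ((-8, 6), (-8, 5)).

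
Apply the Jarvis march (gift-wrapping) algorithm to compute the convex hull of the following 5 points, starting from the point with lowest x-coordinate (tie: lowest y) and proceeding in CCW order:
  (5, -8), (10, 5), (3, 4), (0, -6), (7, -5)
Hull (CCW) = [(0, -6), (5, -8), (7, -5), (10, 5), (3, 4)]

Jarvis march: at each step, from the current hull vertex p, select the next vertex q as the point such that every other point lies strictly to the left of (or on) the directed line p → q. (Equivalently: for every other point r, the cross product (q − p) × (r − p) ≥ 0.)
Starting point (lowest x, tie lowest y): (0, -6). Wrap until returning to start. Resulting hull: (0, -6), (5, -8), (7, -5), (10, 5), (3, 4).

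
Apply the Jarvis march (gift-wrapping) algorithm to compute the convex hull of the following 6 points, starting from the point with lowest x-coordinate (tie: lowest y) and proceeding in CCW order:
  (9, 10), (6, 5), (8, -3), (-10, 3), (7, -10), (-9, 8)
Hull (CCW) = [(-10, 3), (7, -10), (8, -3), (9, 10), (-9, 8)]

Jarvis march: at each step, from the current hull vertex p, select the next vertex q as the point such that every other point lies strictly to the left of (or on) the directed line p → q. (Equivalently: for every other point r, the cross product (q − p) × (r − p) ≥ 0.)
Starting point (lowest x, tie lowest y): (-10, 3). Wrap until returning to start. Resulting hull: (-10, 3), (7, -10), (8, -3), (9, 10), (-9, 8).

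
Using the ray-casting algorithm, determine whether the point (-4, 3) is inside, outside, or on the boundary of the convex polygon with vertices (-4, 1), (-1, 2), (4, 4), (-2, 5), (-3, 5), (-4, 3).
The point (-4, 3) lies on the polygon boundary

Boundary check: the query satisfies the collinearity and bounding-box conditions for some polygon edge, so it lies exactly on the boundary.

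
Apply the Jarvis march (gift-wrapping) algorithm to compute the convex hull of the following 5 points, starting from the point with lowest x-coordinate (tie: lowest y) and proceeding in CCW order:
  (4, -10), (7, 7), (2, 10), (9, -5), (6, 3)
Hull (CCW) = [(2, 10), (4, -10), (9, -5), (7, 7)]

Jarvis march: at each step, from the current hull vertex p, select the next vertex q as the point such that every other point lies strictly to the left of (or on) the directed line p → q. (Equivalently: for every other point r, the cross product (q − p) × (r − p) ≥ 0.)
Starting point (lowest x, tie lowest y): (2, 10). Wrap until returning to start. Resulting hull: (2, 10), (4, -10), (9, -5), (7, 7).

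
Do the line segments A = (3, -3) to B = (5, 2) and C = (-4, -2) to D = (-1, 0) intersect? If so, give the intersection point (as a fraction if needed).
No (intersection of containing lines falls outside at least one segment)

Parametrize and solve: t = 17/11, s = 37/11. At least one of these is outside [0, 1], so the segments do not intersect.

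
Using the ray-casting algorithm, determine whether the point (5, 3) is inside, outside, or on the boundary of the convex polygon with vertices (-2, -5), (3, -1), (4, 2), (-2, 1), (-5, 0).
The point (5, 3) lies strictly outside the polygon

Cast a horizontal ray to the right from the query point and count how many polygon edges it crosses (each edge strictly once or zero times, handled with the usual half-open convention). 
Parity of crossings → even ⇒ outside.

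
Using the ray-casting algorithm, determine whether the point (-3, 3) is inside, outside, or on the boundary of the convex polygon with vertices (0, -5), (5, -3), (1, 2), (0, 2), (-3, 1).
The point (-3, 3) lies strictly outside the polygon

Cast a horizontal ray to the right from the query point and count how many polygon edges it crosses (each edge strictly once or zero times, handled with the usual half-open convention). 
Parity of crossings → even ⇒ outside.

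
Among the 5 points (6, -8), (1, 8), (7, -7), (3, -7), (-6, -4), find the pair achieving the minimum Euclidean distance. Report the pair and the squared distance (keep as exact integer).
Pair = ((6, -8), (7, -7)); squared distance = 2

Compute all C(5, 2) = 10 pairwise squared distances (x_i − x_j)² + (y_i − y_j)². The minimum is 2, attained by the pair ((6, -8), (7, -7)).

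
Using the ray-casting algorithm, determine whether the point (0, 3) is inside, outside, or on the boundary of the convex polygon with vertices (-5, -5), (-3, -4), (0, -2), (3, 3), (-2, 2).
The point (0, 3) lies strictly outside the polygon

Cast a horizontal ray to the right from the query point and count how many polygon edges it crosses (each edge strictly once or zero times, handled with the usual half-open convention). 
Parity of crossings → even ⇒ outside.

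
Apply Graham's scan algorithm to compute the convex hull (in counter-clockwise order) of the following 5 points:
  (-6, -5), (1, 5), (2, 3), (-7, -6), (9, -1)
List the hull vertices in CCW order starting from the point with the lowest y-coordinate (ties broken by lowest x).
Hull (CCW) = [(-7, -6), (9, -1), (1, 5)]

Graham scan procedure:
  1. Find the pivot p₀ = point with lowest y (tie → lowest x): (-7, -6).
  2. Sort the remaining points by polar angle around p₀.
  3. Walk through sorted points, maintaining a stack; pop the top while the last three entries make a non-left turn (cross product ≤ 0).
  4. Final stack is the convex hull in CCW order: (-7, -6), (9, -1), (1, 5).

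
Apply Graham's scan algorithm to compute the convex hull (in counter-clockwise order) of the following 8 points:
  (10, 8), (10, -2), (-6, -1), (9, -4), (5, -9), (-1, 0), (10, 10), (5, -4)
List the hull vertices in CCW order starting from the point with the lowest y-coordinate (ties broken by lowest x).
Hull (CCW) = [(5, -9), (9, -4), (10, -2), (10, 10), (-6, -1)]

Graham scan procedure:
  1. Find the pivot p₀ = point with lowest y (tie → lowest x): (5, -9).
  2. Sort the remaining points by polar angle around p₀.
  3. Walk through sorted points, maintaining a stack; pop the top while the last three entries make a non-left turn (cross product ≤ 0).
  4. Final stack is the convex hull in CCW order: (5, -9), (9, -4), (10, -2), (10, 10), (-6, -1).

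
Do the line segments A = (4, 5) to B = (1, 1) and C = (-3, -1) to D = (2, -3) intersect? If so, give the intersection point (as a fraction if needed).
No (intersection of containing lines falls outside at least one segment)

Parametrize and solve: t = 22/13, s = 5/13. At least one of these is outside [0, 1], so the segments do not intersect.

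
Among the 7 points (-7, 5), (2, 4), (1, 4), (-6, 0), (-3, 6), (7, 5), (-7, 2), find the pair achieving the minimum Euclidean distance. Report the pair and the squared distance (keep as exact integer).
Pair = ((2, 4), (1, 4)); squared distance = 1

Compute all C(7, 2) = 21 pairwise squared distances (x_i − x_j)² + (y_i − y_j)². The minimum is 1, attained by the pair ((2, 4), (1, 4)).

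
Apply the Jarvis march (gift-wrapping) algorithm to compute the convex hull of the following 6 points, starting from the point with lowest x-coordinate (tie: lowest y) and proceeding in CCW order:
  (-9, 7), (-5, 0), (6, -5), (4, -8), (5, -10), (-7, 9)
Hull (CCW) = [(-9, 7), (-5, 0), (5, -10), (6, -5), (-7, 9)]

Jarvis march: at each step, from the current hull vertex p, select the next vertex q as the point such that every other point lies strictly to the left of (or on) the directed line p → q. (Equivalently: for every other point r, the cross product (q − p) × (r − p) ≥ 0.)
Starting point (lowest x, tie lowest y): (-9, 7). Wrap until returning to start. Resulting hull: (-9, 7), (-5, 0), (5, -10), (6, -5), (-7, 9).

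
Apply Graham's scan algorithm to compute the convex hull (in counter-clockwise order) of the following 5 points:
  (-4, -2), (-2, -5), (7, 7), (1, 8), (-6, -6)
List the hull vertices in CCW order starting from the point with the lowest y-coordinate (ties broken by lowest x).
Hull (CCW) = [(-6, -6), (-2, -5), (7, 7), (1, 8)]

Graham scan procedure:
  1. Find the pivot p₀ = point with lowest y (tie → lowest x): (-6, -6).
  2. Sort the remaining points by polar angle around p₀.
  3. Walk through sorted points, maintaining a stack; pop the top while the last three entries make a non-left turn (cross product ≤ 0).
  4. Final stack is the convex hull in CCW order: (-6, -6), (-2, -5), (7, 7), (1, 8).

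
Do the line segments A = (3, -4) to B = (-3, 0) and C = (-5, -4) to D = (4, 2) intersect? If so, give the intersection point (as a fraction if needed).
Yes; intersection at (-1, -4/3) (t = 2/3 on AB, s = 4/9 on CD)

Parametrize AB as A + t(B − A) = (3 + -6 t, -4 + 4 t) and CD as C + s(D − C) = (-5 + 9 s, -4 + 6 s). Solve the linear system for (t, s). Determinant = 72 ≠ 0, so a unique intersection of the containing lines exists. Solution: t = 2/3, s = 4/9 — both in [0, 1], so the segments cross. Intersection point: (-1, -4/3).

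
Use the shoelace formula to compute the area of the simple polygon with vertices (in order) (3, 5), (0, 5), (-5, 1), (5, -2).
Area = 38

Shoelace formula: Area = (1/2) |Σ_i (x_i · y_{i+1} − x_{i+1} · y_i)| (indices mod n). Compute each cross term:
  (3)(5) − (0)(5) = 15
  (0)(1) − (-5)(5) = 25
  (-5)(-2) − (5)(1) = 5
  (5)(5) − (3)(-2) = 31
Sum = 76, so (signed) Area = 76/2 = 38, |Area| = 38.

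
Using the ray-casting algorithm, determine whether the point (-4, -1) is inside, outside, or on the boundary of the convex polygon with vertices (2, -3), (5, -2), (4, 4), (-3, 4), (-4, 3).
The point (-4, -1) lies strictly outside the polygon

Cast a horizontal ray to the right from the query point and count how many polygon edges it crosses (each edge strictly once or zero times, handled with the usual half-open convention). 
Parity of crossings → even ⇒ outside.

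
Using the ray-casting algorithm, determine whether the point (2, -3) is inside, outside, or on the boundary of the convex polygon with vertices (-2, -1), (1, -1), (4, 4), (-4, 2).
The point (2, -3) lies strictly outside the polygon

Cast a horizontal ray to the right from the query point and count how many polygon edges it crosses (each edge strictly once or zero times, handled with the usual half-open convention). 
Parity of crossings → even ⇒ outside.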